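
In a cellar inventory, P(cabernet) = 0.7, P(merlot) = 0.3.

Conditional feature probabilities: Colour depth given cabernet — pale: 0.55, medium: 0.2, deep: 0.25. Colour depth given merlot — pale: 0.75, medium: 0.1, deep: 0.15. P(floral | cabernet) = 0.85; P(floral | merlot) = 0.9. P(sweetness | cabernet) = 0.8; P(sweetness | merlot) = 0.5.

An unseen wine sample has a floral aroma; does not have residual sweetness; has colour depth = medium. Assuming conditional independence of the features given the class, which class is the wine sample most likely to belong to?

cabernet: 0.7 × 0.2 × 0.85 × (1−0.8) = 0.0238
merlot: 0.3 × 0.1 × 0.9 × (1−0.5) = 0.0135
Highest score → cabernet.

cabernet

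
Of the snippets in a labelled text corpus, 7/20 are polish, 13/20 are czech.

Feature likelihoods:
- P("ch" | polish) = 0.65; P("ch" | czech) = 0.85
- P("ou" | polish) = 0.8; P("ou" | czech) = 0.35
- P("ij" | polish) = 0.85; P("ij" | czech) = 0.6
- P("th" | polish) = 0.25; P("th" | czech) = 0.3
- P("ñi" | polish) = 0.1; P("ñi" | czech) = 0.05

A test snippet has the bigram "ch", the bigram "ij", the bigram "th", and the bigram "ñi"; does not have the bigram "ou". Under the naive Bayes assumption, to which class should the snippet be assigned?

polish: 0.35 × 0.65 × (1−0.8) × 0.85 × 0.25 × 0.1 = 0.000966875
czech: 0.65 × 0.85 × (1−0.35) × 0.6 × 0.3 × 0.05 = 0.003232125
Highest score → czech.

czech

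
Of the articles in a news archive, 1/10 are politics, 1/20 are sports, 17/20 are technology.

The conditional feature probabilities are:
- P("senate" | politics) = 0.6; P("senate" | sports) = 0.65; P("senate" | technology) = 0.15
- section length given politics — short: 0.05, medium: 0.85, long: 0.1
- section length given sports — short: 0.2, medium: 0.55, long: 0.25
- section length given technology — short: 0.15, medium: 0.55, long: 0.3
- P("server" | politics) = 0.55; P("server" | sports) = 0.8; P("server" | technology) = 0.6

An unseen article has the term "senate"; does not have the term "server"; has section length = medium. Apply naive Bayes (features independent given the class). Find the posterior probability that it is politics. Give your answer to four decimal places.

0.4205

politics: 0.1 × 0.6 × 0.85 × (1−0.55) = 0.02295
sports: 0.05 × 0.65 × 0.55 × (1−0.8) = 0.003575
technology: 0.85 × 0.15 × 0.55 × (1−0.6) = 0.02805
P(politics | x) = 0.02295 / 0.054575 ≈ 0.4205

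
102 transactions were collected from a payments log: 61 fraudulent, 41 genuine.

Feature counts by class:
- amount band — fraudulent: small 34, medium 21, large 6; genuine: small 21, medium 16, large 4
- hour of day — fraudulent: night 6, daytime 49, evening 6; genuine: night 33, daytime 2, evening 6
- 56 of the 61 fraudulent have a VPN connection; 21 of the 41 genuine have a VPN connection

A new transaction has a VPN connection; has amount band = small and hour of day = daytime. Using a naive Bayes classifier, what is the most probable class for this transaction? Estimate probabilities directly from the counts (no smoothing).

fraudulent: (61/102) × (34/61) × (49/61) × (56/61) ≈ 0.245812
genuine: (41/102) × (21/41) × (2/41) × (21/41) ≈ 0.005144
Highest score → fraudulent.

fraudulent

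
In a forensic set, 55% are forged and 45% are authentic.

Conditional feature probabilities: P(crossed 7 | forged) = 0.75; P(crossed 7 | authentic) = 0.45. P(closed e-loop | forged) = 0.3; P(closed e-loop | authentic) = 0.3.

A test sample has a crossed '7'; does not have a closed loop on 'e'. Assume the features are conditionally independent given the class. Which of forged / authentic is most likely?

forged: 0.55 × 0.75 × (1−0.3) = 0.28875
authentic: 0.45 × 0.45 × (1−0.3) = 0.14175
Highest score → forged.

forged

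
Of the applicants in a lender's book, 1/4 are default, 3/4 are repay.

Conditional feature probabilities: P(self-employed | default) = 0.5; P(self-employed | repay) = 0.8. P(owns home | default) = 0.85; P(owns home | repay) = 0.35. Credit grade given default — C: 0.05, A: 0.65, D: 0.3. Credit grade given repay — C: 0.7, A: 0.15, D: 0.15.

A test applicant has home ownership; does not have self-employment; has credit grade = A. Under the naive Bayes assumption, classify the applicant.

default

default: 0.25 × (1−0.5) × 0.85 × 0.65 = 0.0690625
repay: 0.75 × (1−0.8) × 0.35 × 0.15 = 0.007875
Highest score → default.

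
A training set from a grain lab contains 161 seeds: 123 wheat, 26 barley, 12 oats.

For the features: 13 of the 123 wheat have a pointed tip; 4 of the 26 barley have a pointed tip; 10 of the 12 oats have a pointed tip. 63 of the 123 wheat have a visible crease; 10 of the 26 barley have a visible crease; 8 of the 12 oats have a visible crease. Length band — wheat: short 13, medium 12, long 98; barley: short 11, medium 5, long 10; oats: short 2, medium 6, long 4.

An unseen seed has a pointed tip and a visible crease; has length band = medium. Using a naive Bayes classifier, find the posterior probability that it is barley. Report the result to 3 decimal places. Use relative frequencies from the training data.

wheat: (123/161) × (13/123) × (63/123) × (12/123) ≈ 0.00403487
barley: (26/161) × (4/26) × (10/26) × (5/26) ≈ 0.00183763
oats: (12/161) × (10/12) × (8/12) × (6/12) ≈ 0.0207039
P(barley | x) = 0.00183763 / 0.0265764 ≈ 0.069

0.069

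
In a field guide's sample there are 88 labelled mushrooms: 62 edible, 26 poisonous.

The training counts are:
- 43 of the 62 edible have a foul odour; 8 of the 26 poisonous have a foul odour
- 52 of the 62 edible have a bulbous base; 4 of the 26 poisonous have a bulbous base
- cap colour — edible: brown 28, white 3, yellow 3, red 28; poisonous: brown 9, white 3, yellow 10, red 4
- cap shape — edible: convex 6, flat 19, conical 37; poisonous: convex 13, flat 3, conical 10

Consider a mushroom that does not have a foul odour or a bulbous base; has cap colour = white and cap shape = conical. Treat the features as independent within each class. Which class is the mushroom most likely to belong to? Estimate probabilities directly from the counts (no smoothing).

poisonous

edible: (62/88) × (19/62) × (10/62) × (3/62) × (37/62) ≈ 0.00100559
poisonous: (26/88) × (18/26) × (22/26) × (3/26) × (10/26) ≈ 0.00768093
Highest score → poisonous.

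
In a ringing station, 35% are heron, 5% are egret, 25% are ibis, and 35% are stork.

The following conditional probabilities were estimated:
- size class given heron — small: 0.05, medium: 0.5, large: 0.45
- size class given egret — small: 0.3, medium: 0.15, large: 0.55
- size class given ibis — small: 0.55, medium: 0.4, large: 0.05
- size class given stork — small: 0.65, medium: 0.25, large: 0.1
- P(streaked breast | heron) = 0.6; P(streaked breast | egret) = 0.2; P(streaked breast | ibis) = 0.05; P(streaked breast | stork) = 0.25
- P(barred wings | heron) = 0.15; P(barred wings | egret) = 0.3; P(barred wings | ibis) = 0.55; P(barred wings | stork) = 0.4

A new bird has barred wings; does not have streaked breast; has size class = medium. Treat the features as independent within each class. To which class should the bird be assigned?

ibis

heron: 0.35 × 0.5 × (1−0.6) × 0.15 = 0.0105
egret: 0.05 × 0.15 × (1−0.2) × 0.3 = 0.0018
ibis: 0.25 × 0.4 × (1−0.05) × 0.55 = 0.05225
stork: 0.35 × 0.25 × (1−0.25) × 0.4 = 0.02625
Highest score → ibis.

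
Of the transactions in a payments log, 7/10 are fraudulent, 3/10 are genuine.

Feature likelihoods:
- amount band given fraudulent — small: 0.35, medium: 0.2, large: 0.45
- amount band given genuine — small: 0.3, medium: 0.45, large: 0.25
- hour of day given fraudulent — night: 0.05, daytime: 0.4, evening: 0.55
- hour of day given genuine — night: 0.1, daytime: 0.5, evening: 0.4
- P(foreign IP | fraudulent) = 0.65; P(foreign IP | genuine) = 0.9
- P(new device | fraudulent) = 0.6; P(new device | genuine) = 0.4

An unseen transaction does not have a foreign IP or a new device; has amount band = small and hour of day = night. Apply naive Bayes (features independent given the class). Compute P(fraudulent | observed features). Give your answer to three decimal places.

0.761

fraudulent: 0.7 × 0.35 × 0.05 × (1−0.65) × (1−0.6) = 0.001715
genuine: 0.3 × 0.3 × 0.1 × (1−0.9) × (1−0.4) = 0.00054
P(fraudulent | x) = 0.001715 / 0.002255 ≈ 0.761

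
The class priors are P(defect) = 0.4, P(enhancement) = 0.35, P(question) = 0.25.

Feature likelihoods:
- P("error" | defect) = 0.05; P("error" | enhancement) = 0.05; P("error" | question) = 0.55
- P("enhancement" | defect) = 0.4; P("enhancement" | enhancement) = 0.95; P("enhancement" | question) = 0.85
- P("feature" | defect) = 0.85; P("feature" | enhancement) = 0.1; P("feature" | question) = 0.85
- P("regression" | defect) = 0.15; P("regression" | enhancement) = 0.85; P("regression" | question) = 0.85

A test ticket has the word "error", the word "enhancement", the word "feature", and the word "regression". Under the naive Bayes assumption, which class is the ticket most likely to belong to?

defect: 0.4 × 0.05 × 0.4 × 0.85 × 0.15 = 0.00102
enhancement: 0.35 × 0.05 × 0.95 × 0.1 × 0.85 = 0.001413125
question: 0.25 × 0.55 × 0.85 × 0.85 × 0.85 = 0.0844421875
Highest score → question.

question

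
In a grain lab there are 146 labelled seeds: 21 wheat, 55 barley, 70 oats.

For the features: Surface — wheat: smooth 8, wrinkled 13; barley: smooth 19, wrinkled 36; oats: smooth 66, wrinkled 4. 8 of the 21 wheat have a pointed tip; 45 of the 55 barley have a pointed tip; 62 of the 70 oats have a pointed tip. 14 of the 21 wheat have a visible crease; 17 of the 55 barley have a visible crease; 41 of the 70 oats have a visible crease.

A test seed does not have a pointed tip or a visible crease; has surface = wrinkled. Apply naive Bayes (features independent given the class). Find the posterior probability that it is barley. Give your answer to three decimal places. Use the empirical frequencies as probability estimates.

wheat: (21/146) × (13/21) × (13/21) × (7/21) ≈ 0.0183736
barley: (55/146) × (36/55) × (10/55) × (38/55) ≈ 0.0309748
oats: (70/146) × (4/70) × (8/70) × (29/70) ≈ 0.00129718
P(barley | x) = 0.0309748 / 0.05064558 ≈ 0.612

0.612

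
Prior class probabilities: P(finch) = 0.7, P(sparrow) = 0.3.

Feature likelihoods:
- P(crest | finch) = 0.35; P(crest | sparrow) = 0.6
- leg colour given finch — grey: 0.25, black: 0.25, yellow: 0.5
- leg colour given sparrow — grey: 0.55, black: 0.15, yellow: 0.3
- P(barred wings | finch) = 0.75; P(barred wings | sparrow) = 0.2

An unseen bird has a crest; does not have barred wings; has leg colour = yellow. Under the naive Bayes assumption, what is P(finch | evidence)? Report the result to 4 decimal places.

0.4148

finch: 0.7 × 0.35 × 0.5 × (1−0.75) = 0.030625
sparrow: 0.3 × 0.6 × 0.3 × (1−0.2) = 0.0432
P(finch | x) = 0.030625 / 0.073825 ≈ 0.4148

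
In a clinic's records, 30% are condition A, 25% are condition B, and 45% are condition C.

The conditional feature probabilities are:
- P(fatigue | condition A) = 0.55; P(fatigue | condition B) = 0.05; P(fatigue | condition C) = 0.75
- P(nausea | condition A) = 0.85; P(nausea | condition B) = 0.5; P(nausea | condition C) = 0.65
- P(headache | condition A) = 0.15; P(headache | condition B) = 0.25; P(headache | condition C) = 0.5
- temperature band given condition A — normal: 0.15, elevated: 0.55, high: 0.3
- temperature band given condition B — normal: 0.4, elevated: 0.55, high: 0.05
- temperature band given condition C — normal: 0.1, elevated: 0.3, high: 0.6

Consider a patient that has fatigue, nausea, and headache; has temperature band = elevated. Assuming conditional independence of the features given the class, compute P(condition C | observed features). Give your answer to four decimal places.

0.7258

condition A: 0.3 × 0.55 × 0.85 × 0.15 × 0.55 = 0.011570625
condition B: 0.25 × 0.05 × 0.5 × 0.25 × 0.55 = 0.000859375
condition C: 0.45 × 0.75 × 0.65 × 0.5 × 0.3 = 0.03290625
P(condition C | x) = 0.03290625 / 0.04533625 ≈ 0.7258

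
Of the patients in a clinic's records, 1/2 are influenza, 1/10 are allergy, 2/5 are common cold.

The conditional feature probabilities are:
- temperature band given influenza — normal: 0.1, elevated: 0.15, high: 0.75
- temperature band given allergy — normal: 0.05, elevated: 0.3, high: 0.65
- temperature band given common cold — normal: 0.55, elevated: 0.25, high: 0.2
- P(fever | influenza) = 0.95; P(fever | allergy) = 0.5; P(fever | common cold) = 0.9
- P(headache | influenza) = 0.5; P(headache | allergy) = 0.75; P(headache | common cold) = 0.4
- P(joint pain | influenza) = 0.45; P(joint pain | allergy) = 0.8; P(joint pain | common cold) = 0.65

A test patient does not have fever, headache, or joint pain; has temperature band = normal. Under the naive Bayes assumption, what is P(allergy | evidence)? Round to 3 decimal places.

influenza: 0.5 × 0.1 × (1−0.95) × (1−0.5) × (1−0.45) = 0.0006875
allergy: 0.1 × 0.05 × (1−0.5) × (1−0.75) × (1−0.8) = 0.000125
common cold: 0.4 × 0.55 × (1−0.9) × (1−0.4) × (1−0.65) = 0.00462
P(allergy | x) = 0.000125 / 0.0054325 ≈ 0.023

0.023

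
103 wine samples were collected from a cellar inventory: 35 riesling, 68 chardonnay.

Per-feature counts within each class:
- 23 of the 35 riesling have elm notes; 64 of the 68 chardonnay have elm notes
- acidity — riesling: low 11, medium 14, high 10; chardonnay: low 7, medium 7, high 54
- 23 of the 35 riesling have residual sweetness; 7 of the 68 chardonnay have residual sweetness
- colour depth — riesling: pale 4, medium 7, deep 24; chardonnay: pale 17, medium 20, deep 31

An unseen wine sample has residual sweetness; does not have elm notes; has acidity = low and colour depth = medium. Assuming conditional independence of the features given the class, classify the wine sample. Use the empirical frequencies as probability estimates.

riesling: (35/103) × (12/35) × (11/35) × (23/35) × (7/35) ≈ 0.00481236
chardonnay: (68/103) × (4/68) × (7/68) × (7/68) × (20/68) ≈ 0.000121038
Highest score → riesling.

riesling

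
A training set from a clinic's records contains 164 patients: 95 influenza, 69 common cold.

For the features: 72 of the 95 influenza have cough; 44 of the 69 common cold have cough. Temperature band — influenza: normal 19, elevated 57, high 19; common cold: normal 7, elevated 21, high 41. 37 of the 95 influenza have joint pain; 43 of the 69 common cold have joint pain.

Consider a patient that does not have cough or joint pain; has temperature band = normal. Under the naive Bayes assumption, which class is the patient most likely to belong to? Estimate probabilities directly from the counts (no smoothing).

influenza: (95/164) × (23/95) × (19/95) × (58/95) ≈ 0.0171245
common cold: (69/164) × (25/69) × (7/69) × (26/69) ≈ 0.00582733
Highest score → influenza.

influenza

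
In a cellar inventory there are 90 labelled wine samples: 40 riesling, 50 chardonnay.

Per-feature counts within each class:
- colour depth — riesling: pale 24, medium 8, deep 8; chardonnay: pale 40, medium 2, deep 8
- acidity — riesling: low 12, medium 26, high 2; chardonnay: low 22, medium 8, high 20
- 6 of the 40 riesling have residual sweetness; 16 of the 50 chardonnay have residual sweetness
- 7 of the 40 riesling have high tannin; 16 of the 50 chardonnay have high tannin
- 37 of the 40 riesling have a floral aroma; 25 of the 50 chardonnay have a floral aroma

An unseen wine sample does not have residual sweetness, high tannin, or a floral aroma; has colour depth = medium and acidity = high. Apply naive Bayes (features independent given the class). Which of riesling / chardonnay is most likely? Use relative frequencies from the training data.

riesling: (40/90) × (8/40) × (2/40) × (34/40) × (33/40) × (3/40) = 0.00023375
chardonnay: (50/90) × (2/50) × (20/50) × (34/50) × (34/50) × (25/50) ≈ 0.00205511
Highest score → chardonnay.

chardonnay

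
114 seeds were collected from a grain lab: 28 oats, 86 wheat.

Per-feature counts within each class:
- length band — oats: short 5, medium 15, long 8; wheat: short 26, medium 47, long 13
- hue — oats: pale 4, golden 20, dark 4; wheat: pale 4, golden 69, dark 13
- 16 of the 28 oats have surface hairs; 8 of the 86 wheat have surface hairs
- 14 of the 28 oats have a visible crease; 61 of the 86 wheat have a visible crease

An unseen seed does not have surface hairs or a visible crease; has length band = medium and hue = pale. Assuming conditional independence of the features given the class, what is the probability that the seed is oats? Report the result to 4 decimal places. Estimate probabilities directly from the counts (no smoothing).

oats: (28/114) × (15/28) × (4/28) × (12/28) × (14/28) ≈ 0.00402793
wheat: (86/114) × (47/86) × (4/86) × (78/86) × (25/86) ≈ 0.00505583
P(oats | x) = 0.00402793 / 0.00908376 ≈ 0.4434

0.4434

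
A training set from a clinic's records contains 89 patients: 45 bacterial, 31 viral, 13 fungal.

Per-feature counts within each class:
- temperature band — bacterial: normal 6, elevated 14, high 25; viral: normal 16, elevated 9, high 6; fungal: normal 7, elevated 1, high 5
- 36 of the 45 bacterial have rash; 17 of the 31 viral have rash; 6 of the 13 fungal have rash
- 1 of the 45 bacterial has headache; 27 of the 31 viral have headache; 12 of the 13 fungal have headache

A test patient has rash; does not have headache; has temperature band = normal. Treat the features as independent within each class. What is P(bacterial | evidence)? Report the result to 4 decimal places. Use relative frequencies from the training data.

bacterial: (45/89) × (6/45) × (36/45) × (44/45) ≈ 0.0527341
viral: (31/89) × (16/31) × (17/31) × (4/31) ≈ 0.0127208
fungal: (13/89) × (7/13) × (6/13) × (1/13) ≈ 0.00279237
P(bacterial | x) = 0.0527341 / 0.06824727 ≈ 0.7727

0.7727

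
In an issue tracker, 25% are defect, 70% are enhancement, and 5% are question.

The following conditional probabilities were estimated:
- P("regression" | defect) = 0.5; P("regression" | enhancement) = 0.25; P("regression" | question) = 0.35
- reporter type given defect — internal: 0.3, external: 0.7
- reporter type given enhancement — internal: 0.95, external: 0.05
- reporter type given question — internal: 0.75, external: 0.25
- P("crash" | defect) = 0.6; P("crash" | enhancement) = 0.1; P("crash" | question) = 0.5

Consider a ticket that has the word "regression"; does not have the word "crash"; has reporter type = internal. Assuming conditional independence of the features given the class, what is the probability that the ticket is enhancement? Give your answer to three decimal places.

defect: 0.25 × 0.5 × 0.3 × (1−0.6) = 0.015
enhancement: 0.7 × 0.25 × 0.95 × (1−0.1) = 0.149625
question: 0.05 × 0.35 × 0.75 × (1−0.5) = 0.0065625
P(enhancement | x) = 0.149625 / 0.1711875 ≈ 0.874

0.874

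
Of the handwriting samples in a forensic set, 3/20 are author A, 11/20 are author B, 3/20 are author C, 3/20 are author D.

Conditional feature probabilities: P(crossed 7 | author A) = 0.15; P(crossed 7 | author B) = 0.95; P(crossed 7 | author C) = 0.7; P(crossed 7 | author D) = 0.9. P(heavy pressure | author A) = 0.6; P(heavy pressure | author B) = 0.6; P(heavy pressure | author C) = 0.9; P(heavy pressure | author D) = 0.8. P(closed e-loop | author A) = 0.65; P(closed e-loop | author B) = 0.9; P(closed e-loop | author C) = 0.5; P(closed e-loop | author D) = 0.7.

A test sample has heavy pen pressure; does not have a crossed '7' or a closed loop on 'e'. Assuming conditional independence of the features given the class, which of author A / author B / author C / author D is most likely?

author A

author A: 0.15 × (1−0.15) × 0.6 × (1−0.65) = 0.026775
author B: 0.55 × (1−0.95) × 0.6 × (1−0.9) = 0.00165
author C: 0.15 × (1−0.7) × 0.9 × (1−0.5) = 0.02025
author D: 0.15 × (1−0.9) × 0.8 × (1−0.7) = 0.0036
Highest score → author A.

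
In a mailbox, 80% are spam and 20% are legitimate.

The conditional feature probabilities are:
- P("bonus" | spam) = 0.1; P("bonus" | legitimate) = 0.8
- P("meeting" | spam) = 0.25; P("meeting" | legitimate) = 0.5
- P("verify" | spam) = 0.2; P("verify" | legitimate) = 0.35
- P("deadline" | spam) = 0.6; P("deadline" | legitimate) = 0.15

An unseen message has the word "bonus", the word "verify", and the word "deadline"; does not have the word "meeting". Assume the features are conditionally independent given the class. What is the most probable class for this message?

spam: 0.8 × 0.1 × (1−0.25) × 0.2 × 0.6 = 0.0072
legitimate: 0.2 × 0.8 × (1−0.5) × 0.35 × 0.15 = 0.0042
Highest score → spam.

spam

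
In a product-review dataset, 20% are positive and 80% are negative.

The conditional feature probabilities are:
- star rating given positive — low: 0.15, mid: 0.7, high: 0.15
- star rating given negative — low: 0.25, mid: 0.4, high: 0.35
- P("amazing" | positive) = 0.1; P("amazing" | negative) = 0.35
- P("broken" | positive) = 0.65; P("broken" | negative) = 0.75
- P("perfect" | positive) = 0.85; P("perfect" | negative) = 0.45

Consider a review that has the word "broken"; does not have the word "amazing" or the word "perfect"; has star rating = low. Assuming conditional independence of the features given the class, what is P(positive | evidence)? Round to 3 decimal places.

positive: 0.2 × 0.15 × (1−0.1) × 0.65 × (1−0.85) = 0.0026325
negative: 0.8 × 0.25 × (1−0.35) × 0.75 × (1−0.45) = 0.053625
P(positive | x) = 0.0026325 / 0.0562575 ≈ 0.047

0.047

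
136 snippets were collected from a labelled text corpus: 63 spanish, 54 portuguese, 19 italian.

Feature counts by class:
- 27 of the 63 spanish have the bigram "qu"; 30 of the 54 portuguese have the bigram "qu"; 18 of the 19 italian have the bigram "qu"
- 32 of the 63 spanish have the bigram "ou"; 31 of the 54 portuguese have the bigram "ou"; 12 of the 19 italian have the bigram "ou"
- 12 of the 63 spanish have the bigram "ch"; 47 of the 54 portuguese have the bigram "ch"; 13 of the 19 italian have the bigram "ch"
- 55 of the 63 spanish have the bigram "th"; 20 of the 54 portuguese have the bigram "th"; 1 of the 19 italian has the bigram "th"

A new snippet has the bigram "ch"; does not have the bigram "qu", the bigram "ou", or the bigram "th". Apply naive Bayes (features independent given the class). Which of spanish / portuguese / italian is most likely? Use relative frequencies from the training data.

spanish: (63/136) × (36/63) × (31/63) × (12/63) × (8/63) ≈ 0.00315047
portuguese: (54/136) × (24/54) × (23/54) × (47/54) × (34/54) ≈ 0.0411904
italian: (19/136) × (1/19) × (7/19) × (13/19) × (18/19) ≈ 0.00175596
Highest score → portuguese.

portuguese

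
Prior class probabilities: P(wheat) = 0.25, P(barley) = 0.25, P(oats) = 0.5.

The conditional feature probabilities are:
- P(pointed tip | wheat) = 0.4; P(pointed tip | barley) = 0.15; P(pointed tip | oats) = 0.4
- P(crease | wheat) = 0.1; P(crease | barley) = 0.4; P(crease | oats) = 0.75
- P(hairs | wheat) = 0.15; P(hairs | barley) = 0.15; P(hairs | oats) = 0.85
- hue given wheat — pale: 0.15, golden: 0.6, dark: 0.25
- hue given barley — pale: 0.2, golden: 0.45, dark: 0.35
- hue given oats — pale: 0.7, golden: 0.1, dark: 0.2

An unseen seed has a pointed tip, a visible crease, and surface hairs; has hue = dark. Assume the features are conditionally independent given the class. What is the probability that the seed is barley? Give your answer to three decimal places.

0.030

wheat: 0.25 × 0.4 × 0.1 × 0.15 × 0.25 = 0.000375
barley: 0.25 × 0.15 × 0.4 × 0.15 × 0.35 = 0.0007875
oats: 0.5 × 0.4 × 0.75 × 0.85 × 0.2 = 0.0255
P(barley | x) = 0.0007875 / 0.0266625 ≈ 0.030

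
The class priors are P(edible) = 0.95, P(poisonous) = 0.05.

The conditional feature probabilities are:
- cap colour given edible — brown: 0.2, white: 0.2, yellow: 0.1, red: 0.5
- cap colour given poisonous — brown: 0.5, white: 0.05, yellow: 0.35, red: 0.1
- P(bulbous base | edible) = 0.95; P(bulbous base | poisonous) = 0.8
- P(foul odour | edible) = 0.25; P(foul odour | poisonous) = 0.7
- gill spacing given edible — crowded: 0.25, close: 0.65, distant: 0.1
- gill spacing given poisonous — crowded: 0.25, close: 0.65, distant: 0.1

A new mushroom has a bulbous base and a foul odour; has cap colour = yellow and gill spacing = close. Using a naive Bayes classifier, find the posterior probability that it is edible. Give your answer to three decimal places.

0.697

edible: 0.95 × 0.1 × 0.95 × 0.25 × 0.65 = 0.014665625
poisonous: 0.05 × 0.35 × 0.8 × 0.7 × 0.65 = 0.00637
P(edible | x) = 0.014665625 / 0.021035625 ≈ 0.697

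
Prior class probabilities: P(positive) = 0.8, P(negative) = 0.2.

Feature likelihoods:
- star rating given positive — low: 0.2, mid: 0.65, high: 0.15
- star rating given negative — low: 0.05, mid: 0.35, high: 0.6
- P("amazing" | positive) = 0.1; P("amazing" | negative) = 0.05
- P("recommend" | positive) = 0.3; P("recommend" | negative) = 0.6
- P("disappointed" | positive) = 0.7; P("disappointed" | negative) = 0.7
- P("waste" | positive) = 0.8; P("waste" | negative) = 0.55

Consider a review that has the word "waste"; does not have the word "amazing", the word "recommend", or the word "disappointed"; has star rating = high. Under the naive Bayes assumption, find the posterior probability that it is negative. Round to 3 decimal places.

0.293

positive: 0.8 × 0.15 × (1−0.1) × (1−0.3) × (1−0.7) × 0.8 = 0.018144
negative: 0.2 × 0.6 × (1−0.05) × (1−0.6) × (1−0.7) × 0.55 = 0.007524
P(negative | x) = 0.007524 / 0.025668 ≈ 0.293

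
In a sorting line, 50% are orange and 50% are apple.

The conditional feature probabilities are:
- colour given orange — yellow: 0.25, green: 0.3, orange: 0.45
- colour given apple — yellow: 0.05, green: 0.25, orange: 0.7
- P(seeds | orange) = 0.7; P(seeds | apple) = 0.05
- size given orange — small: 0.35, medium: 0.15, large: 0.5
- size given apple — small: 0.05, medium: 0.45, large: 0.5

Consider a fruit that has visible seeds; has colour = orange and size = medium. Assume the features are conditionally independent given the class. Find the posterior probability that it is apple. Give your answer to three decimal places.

orange: 0.5 × 0.45 × 0.7 × 0.15 = 0.023625
apple: 0.5 × 0.7 × 0.05 × 0.45 = 0.007875
P(apple | x) = 0.007875 / 0.0315 ≈ 0.250

0.250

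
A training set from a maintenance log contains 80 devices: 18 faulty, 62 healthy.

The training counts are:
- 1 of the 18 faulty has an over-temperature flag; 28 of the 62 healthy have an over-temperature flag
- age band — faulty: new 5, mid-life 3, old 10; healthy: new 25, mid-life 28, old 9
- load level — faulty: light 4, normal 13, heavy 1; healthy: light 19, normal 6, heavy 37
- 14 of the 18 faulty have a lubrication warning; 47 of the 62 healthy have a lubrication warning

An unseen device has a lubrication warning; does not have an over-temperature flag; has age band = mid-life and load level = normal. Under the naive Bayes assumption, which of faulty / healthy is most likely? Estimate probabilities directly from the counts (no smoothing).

faulty: (18/80) × (17/18) × (3/18) × (13/18) × (14/18) ≈ 0.0198945
healthy: (62/80) × (34/62) × (28/62) × (6/62) × (47/62) ≈ 0.0140806
Highest score → faulty.

faulty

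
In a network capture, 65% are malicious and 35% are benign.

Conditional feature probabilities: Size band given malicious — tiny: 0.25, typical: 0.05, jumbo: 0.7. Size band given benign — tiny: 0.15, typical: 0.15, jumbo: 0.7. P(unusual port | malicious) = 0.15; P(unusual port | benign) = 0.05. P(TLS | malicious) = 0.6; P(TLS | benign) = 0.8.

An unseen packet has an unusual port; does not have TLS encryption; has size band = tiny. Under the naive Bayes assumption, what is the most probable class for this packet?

malicious: 0.65 × 0.25 × 0.15 × (1−0.6) = 0.00975
benign: 0.35 × 0.15 × 0.05 × (1−0.8) = 0.000525
Highest score → malicious.

malicious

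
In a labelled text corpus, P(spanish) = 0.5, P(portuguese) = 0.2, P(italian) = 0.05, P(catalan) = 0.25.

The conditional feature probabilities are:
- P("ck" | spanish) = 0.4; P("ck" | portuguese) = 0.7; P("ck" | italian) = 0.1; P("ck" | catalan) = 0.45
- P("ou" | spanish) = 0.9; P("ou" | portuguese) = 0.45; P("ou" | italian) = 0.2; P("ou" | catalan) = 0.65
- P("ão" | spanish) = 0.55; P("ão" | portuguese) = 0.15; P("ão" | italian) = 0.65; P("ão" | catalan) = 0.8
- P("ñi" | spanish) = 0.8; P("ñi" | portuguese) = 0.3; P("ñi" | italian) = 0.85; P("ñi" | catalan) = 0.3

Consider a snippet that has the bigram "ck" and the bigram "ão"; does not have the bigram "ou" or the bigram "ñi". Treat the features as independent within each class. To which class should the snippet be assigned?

spanish: 0.5 × 0.4 × (1−0.9) × 0.55 × (1−0.8) = 0.0022
portuguese: 0.2 × 0.7 × (1−0.45) × 0.15 × (1−0.3) = 0.008085
italian: 0.05 × 0.1 × (1−0.2) × 0.65 × (1−0.85) = 0.00039
catalan: 0.25 × 0.45 × (1−0.65) × 0.8 × (1−0.3) = 0.02205
Highest score → catalan.

catalan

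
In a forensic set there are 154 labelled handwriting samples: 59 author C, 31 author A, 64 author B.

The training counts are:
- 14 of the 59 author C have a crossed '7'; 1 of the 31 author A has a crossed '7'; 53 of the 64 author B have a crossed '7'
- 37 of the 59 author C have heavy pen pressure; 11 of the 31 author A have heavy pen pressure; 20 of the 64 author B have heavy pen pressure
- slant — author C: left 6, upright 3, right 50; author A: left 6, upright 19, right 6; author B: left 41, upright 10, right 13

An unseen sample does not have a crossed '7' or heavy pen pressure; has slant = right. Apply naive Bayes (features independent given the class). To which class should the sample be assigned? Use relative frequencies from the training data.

author C: (59/154) × (45/59) × (22/59) × (50/59) ≈ 0.092338
author A: (31/154) × (30/31) × (20/31) × (6/31) ≈ 0.0243253
author B: (64/154) × (11/64) × (44/64) × (13/64) ≈ 0.00997489
Highest score → author C.

author C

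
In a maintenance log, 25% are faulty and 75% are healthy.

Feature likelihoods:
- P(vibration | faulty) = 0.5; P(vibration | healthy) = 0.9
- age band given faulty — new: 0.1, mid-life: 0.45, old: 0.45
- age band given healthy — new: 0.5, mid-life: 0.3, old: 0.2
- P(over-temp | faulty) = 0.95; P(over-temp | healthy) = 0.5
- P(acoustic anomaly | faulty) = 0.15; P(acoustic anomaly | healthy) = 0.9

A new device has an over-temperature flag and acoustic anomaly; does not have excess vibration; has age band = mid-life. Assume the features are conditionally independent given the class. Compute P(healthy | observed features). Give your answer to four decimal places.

faulty: 0.25 × (1−0.5) × 0.45 × 0.95 × 0.15 = 0.008015625
healthy: 0.75 × (1−0.9) × 0.3 × 0.5 × 0.9 = 0.010125
P(healthy | x) = 0.010125 / 0.018140625 ≈ 0.5581

0.5581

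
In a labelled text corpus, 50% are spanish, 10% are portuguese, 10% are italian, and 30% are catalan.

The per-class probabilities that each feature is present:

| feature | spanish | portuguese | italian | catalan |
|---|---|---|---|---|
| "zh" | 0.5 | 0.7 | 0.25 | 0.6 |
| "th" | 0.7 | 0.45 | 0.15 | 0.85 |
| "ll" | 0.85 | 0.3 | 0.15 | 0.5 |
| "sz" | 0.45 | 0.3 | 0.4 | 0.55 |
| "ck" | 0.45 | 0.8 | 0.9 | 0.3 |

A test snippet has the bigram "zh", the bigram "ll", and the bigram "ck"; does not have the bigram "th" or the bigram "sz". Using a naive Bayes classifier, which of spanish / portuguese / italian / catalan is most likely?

spanish: 0.5 × 0.5 × (1−0.7) × 0.85 × (1−0.45) × 0.45 = 0.015778125
portuguese: 0.1 × 0.7 × (1−0.45) × 0.3 × (1−0.3) × 0.8 = 0.006468
italian: 0.1 × 0.25 × (1−0.15) × 0.15 × (1−0.4) × 0.9 = 0.00172125
catalan: 0.3 × 0.6 × (1−0.85) × 0.5 × (1−0.55) × 0.3 = 0.0018225
Highest score → spanish.

spanish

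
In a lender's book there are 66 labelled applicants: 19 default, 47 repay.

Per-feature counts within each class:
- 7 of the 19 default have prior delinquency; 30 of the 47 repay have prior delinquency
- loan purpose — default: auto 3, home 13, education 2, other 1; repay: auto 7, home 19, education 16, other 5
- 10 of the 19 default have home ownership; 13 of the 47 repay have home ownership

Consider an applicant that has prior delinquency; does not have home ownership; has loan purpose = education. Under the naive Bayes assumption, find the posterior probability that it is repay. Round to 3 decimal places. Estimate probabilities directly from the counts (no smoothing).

default: (19/66) × (7/19) × (2/19) × (9/19) ≈ 0.00528834
repay: (47/66) × (30/47) × (16/47) × (34/47) ≈ 0.111939
P(repay | x) = 0.111939 / 0.11722734 ≈ 0.955

0.955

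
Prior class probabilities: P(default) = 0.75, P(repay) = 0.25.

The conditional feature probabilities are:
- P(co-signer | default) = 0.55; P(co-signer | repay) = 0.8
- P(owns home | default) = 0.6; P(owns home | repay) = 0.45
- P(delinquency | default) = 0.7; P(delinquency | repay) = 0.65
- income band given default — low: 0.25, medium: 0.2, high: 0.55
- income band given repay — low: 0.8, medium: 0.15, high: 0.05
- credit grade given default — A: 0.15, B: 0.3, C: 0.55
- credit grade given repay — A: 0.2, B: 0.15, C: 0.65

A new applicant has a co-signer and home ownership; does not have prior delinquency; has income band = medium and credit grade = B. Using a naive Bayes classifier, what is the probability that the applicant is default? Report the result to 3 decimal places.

default: 0.75 × 0.55 × 0.6 × (1−0.7) × 0.2 × 0.3 = 0.004455
repay: 0.25 × 0.8 × 0.45 × (1−0.65) × 0.15 × 0.15 = 0.00070875
P(default | x) = 0.004455 / 0.00516375 ≈ 0.863

0.863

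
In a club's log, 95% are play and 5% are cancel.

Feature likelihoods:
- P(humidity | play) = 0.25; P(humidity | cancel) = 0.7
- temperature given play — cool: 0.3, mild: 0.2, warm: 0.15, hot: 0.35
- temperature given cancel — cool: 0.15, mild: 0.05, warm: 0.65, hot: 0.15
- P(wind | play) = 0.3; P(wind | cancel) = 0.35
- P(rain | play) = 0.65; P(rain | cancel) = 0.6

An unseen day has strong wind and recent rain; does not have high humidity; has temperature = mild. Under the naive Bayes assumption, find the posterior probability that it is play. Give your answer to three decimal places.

play: 0.95 × (1−0.25) × 0.2 × 0.3 × 0.65 = 0.0277875
cancel: 0.05 × (1−0.7) × 0.05 × 0.35 × 0.6 = 0.0001575
P(play | x) = 0.0277875 / 0.027945 ≈ 0.994

0.994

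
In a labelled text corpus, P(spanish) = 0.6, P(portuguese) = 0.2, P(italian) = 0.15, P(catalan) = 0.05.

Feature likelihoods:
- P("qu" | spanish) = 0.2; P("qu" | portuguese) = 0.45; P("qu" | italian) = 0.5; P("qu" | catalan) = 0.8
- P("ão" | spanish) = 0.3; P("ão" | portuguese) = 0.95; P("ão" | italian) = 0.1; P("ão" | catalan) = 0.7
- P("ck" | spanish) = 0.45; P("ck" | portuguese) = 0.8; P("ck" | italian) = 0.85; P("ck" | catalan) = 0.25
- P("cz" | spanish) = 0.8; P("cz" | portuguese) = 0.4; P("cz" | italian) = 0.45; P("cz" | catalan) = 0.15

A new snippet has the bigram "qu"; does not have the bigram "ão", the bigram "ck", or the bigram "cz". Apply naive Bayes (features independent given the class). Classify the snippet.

spanish: 0.6 × 0.2 × (1−0.3) × (1−0.45) × (1−0.8) = 0.00924
portuguese: 0.2 × 0.45 × (1−0.95) × (1−0.8) × (1−0.4) = 0.00054
italian: 0.15 × 0.5 × (1−0.1) × (1−0.85) × (1−0.45) = 0.00556875
catalan: 0.05 × 0.8 × (1−0.7) × (1−0.25) × (1−0.15) = 0.00765
Highest score → spanish.

spanish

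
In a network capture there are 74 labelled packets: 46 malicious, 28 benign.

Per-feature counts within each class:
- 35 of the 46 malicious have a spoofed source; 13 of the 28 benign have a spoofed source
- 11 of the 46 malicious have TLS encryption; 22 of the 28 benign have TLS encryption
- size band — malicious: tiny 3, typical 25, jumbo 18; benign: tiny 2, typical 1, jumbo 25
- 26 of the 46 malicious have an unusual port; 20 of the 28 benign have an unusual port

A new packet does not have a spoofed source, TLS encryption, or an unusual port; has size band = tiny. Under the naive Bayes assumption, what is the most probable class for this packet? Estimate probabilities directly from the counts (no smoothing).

malicious: (46/74) × (11/46) × (35/46) × (3/46) × (20/46) ≈ 0.00320706
benign: (28/74) × (15/28) × (6/28) × (2/28) × (8/28) ≈ 0.000886455
Highest score → malicious.

malicious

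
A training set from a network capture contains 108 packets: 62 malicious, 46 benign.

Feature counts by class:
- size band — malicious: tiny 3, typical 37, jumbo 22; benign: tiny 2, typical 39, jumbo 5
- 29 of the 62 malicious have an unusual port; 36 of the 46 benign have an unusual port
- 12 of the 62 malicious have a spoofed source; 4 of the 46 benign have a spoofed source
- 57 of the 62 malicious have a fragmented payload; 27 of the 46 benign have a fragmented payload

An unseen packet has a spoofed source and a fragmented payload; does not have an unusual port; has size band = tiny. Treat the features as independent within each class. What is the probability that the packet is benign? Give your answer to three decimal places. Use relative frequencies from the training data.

malicious: (62/108) × (3/62) × (33/62) × (12/62) × (57/62) ≈ 0.00263083
benign: (46/108) × (2/46) × (10/46) × (4/46) × (27/46) ≈ 0.000205474
P(benign | x) = 0.000205474 / 0.002836304 ≈ 0.072

0.072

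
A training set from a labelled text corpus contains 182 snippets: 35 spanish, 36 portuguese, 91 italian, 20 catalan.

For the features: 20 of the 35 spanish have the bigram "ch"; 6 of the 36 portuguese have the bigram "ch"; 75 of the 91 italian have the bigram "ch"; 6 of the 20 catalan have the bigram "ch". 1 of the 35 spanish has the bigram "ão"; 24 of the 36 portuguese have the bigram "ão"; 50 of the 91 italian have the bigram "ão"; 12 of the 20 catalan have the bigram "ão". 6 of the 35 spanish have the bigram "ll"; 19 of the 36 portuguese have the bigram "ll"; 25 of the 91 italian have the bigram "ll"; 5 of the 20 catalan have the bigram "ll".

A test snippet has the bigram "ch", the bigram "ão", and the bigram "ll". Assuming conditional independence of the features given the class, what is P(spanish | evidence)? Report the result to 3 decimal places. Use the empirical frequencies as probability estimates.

0.007

spanish: (35/182) × (20/35) × (1/35) × (6/35) ≈ 0.000538237
portuguese: (36/182) × (6/36) × (24/36) × (19/36) ≈ 0.0115995
italian: (91/182) × (75/91) × (50/91) × (25/91) ≈ 0.0622038
catalan: (20/182) × (6/20) × (12/20) × (5/20) ≈ 0.00494505
P(spanish | x) = 0.000538237 / 0.079286587 ≈ 0.007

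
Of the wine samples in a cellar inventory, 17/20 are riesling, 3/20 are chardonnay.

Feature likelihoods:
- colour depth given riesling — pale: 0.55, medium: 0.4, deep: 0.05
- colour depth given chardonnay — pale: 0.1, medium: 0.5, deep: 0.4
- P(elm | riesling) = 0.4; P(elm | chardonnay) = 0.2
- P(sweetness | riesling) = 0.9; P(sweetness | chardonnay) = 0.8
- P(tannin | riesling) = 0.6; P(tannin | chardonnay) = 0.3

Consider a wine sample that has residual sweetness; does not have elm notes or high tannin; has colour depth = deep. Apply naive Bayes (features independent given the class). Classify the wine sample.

riesling: 0.85 × 0.05 × (1−0.4) × 0.9 × (1−0.6) = 0.00918
chardonnay: 0.15 × 0.4 × (1−0.2) × 0.8 × (1−0.3) = 0.02688
Highest score → chardonnay.

chardonnay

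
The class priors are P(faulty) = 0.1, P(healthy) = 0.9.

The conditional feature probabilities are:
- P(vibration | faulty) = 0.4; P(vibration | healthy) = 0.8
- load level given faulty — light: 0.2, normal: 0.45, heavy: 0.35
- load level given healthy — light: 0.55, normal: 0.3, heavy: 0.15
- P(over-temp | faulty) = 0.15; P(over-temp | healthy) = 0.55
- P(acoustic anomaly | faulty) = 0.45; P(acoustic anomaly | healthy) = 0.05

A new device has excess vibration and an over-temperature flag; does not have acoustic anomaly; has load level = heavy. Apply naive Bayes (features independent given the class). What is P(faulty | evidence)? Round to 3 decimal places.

faulty: 0.1 × 0.4 × 0.35 × 0.15 × (1−0.45) = 0.001155
healthy: 0.9 × 0.8 × 0.15 × 0.55 × (1−0.05) = 0.05643
P(faulty | x) = 0.001155 / 0.057585 ≈ 0.020

0.020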